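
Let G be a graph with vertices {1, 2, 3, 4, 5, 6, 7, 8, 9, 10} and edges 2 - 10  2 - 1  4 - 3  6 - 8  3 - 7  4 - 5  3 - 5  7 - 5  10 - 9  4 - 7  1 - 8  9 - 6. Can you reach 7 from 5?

From 5 we can reach 3, 4, 5, 7, which includes 7.

Yes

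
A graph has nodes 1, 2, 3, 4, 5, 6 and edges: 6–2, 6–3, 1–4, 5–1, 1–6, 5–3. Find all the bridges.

1-4, 2-6

The edges on the cycle 5-1-6-3-5 are not bridges since each lies on that cycle.
But removing 6–2 disconnects 6 from 2; removing 1–4 disconnects 1 from 4 — these are bridges.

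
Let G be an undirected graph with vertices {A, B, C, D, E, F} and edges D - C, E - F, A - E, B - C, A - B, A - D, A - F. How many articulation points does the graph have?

1

Removing A increases the component count from 1 to 2, so A is a cut vertex.
By contrast removing E leaves 1 component; it is not a cut vertex. No other vertex is a cut vertex either.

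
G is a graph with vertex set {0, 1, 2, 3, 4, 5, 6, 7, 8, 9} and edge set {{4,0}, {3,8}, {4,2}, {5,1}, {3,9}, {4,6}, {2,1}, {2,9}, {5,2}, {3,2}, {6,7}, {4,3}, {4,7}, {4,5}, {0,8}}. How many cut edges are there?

The edges on the cycle 4-6-7-4 are not bridges since each lies on that cycle.
Every edge lies on some cycle, so there are no bridges.

0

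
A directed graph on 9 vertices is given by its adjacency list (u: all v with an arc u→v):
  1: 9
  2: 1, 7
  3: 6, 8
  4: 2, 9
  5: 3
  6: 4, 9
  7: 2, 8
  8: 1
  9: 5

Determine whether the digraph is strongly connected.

From 7 we can reach every vertex (1, 2, 3, 4, 5, 6, 7, 8, 9), and every vertex can reach 7 (1, 2, 3, 4, 5, 6, 7, 8, 9). So the whole graph is one strongly connected component.

Yes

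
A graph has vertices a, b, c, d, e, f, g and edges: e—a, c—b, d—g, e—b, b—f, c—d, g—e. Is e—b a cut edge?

No

After removing e—b, the path e-g-d-c-b still connects them, so the edge is not a bridge.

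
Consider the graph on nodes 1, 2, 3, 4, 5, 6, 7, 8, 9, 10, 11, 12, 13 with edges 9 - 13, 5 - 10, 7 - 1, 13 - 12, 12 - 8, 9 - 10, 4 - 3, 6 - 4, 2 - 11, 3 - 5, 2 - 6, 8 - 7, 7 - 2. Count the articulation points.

2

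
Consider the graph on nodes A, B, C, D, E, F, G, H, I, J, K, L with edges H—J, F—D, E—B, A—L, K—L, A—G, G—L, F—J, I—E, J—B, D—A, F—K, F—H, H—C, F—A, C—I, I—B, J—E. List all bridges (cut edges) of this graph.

none

The edges on the cycle I-E-B-I are not bridges since each lies on that cycle.
Every edge lies on some cycle, so there are no bridges.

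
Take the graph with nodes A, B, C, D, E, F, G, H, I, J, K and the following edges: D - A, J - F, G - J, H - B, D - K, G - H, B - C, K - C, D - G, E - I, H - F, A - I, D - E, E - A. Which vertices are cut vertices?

D

Removing D increases the component count from 1 to 2, so D is a cut vertex.
By contrast removing J leaves 1 component; it is not a cut vertex. No other vertex is a cut vertex either.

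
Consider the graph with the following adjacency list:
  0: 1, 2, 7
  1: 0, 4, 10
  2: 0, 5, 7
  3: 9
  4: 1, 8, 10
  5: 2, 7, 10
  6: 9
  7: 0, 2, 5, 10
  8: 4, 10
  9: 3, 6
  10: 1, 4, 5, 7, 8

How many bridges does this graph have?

The edges on the cycle 2-7-10-4-1-0-2 are not bridges since each lies on that cycle.
But removing 3-9 disconnects 3 from 9; removing 9-6 disconnects 9 from 6 — these are bridges.
That makes 2 bridges.

2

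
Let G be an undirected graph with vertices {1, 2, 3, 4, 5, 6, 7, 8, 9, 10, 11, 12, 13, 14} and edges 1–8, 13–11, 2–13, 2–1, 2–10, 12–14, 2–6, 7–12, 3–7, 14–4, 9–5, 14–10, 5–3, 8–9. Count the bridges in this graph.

4

The edges on the cycle 2-1-8-9-5-3-7-12-14-10-2 are not bridges since each lies on that cycle.
But removing 2–6 disconnects 2 from 6; removing 13–11 disconnects 13 from 11; removing 14–4 disconnects 14 from 4; removing 2–13 disconnects 2 from 13 — these are bridges.
That makes 4 bridges.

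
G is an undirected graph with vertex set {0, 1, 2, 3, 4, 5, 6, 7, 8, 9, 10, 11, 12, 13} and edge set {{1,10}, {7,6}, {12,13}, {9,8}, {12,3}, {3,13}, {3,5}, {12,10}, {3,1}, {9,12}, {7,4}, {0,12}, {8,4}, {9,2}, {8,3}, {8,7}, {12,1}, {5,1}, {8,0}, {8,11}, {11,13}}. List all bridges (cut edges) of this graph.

The edges on the cycle 8-11-13-12-0-8 are not bridges since each lies on that cycle.
But removing 2-9 disconnects 2 from 9; removing 6-7 disconnects 6 from 7 — these are bridges.

2-9, 6-7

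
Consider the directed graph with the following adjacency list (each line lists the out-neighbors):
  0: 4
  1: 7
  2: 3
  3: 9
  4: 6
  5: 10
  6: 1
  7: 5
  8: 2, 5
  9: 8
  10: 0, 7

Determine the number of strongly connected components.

{0, 1, 4, 5, 6, 7, 10} are all mutually reachable — one SCC of size 7.
{2, 3, 8, 9} are all mutually reachable — one SCC of size 4.
That gives 2 strongly connected components.

2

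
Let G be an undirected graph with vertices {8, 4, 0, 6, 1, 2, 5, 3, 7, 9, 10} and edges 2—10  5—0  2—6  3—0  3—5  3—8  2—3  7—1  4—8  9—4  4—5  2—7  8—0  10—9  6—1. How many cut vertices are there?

1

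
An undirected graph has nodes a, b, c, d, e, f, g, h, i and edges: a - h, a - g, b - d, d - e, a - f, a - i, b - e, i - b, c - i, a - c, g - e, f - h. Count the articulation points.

1

Removing a increases the component count from 1 to 2, so a is a cut vertex.
By contrast removing g leaves 1 component; it is not a cut vertex. No other vertex is a cut vertex either.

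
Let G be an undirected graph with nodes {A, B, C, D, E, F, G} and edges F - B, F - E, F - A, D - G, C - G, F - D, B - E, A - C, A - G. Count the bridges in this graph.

0

The edges on the cycle F-B-E-F are not bridges since each lies on that cycle.
Every edge lies on some cycle, so there are no bridges.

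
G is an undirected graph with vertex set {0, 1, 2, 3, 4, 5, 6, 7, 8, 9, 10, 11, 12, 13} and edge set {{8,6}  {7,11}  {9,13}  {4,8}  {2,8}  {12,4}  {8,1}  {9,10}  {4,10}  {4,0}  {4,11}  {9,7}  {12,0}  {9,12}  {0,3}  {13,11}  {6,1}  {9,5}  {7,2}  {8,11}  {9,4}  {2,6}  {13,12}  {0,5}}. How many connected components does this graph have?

Starting from 0 we can reach 0, 1, 2, 3, 4, 5, 6, 7, 8, 9, 10, 11, 12, 13. That is one component of size 14.
Total: 1 component.

1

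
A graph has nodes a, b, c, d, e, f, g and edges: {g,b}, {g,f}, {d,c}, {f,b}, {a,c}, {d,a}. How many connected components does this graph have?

3

e is isolated — a component by itself.
Starting from a we can reach a, c, d. That is one component of size 3.
Starting from b we can reach b, f, g. That is one component of size 3.
Total: 3 components.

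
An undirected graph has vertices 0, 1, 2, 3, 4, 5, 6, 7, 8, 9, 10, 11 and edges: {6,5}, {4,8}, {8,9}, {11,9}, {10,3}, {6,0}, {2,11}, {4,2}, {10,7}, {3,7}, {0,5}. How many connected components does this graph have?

4

1 is isolated — a component by itself.
Starting from 3 we can reach 3, 7, 10. That is one component of size 3.
Starting from 0 we can reach 0, 5, 6. That is one component of size 3.
Starting from 2 we can reach 2, 4, 8, 9, 11. That is one component of size 5.
Total: 4 components.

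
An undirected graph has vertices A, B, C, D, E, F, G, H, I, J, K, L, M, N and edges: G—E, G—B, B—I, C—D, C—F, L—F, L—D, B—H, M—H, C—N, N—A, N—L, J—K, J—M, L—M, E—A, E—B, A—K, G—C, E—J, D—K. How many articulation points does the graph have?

1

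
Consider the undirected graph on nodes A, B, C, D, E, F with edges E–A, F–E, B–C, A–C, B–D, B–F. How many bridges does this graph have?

1

The edges on the cycle B-F-E-A-C-B are not bridges since each lies on that cycle.
But removing B–D disconnects B from D — this is a bridge.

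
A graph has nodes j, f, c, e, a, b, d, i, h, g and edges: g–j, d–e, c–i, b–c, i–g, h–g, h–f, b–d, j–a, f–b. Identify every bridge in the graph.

The edges on the cycle h-f-b-c-i-g-h are not bridges since each lies on that cycle.
But removing a–j disconnects a from j; removing g–j disconnects g from j; removing b–d disconnects b from d; removing e–d disconnects e from d — these are bridges.

a-j, b-d, d-e, g-j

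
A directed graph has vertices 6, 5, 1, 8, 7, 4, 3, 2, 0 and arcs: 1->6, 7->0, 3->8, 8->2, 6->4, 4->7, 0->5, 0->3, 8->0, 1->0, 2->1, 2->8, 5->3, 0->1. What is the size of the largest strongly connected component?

9

{0, 1, 2, 3, 4, 5, 6, 7, 8} are all mutually reachable — one SCC of size 9.
The largest has 9 vertices.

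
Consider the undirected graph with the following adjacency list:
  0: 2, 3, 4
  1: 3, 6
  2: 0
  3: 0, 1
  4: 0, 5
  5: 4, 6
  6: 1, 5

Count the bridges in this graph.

1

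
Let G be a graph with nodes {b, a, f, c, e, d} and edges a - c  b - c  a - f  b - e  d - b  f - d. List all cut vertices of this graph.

Removing b increases the component count from 1 to 2, so b is a cut vertex.
By contrast removing e leaves 1 component; it is not a cut vertex. No other vertex is a cut vertex either.

b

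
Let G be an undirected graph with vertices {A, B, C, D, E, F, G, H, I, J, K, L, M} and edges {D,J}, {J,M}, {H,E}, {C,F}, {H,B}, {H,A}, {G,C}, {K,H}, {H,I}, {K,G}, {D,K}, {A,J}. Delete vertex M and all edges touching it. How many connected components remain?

2

With M gone, the remaining components are: {L}; {A, B, C, D, E, F, G, H, I, J, K}.
That is 2 components.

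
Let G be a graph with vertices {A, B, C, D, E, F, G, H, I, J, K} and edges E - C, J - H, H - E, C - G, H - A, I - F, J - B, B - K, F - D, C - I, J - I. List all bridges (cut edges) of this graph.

A-H, B-J, B-K, C-G, D-F, F-I

The edges on the cycle J-H-E-C-I-J are not bridges since each lies on that cycle.
But removing K - B disconnects K from B; removing H - A disconnects H from A; removing J - B disconnects J from B; removing I - F disconnects I from F — these are bridges.
In total 6 edges are bridges.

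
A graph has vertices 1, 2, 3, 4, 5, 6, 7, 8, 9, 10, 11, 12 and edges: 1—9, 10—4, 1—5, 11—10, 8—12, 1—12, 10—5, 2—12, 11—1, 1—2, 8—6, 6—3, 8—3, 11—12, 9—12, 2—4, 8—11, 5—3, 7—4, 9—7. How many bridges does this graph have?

0

The edges on the cycle 1-9-7-4-2-1 are not bridges since each lies on that cycle.
Every edge lies on some cycle, so there are no bridges.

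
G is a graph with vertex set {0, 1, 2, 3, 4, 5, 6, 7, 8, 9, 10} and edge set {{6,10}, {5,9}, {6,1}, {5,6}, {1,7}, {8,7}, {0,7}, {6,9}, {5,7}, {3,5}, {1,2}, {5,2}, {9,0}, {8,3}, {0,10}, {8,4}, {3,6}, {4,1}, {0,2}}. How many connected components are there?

1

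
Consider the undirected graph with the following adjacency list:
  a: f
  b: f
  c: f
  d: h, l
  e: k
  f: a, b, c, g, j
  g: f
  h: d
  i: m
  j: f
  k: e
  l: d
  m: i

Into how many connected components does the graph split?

4

Starting from i we can reach i, m. That is one component of size 2.
Starting from e we can reach e, k. That is one component of size 2.
Starting from d we can reach d, h, l. That is one component of size 3.
Starting from a we can reach a, b, c, f, g, j. That is one component of size 6.
Total: 4 components.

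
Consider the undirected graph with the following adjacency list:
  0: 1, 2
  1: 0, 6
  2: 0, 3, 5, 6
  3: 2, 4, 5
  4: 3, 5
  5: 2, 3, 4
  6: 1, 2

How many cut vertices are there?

Removing 2 increases the component count from 1 to 2, so 2 is a cut vertex.
By contrast removing 3 leaves 1 component; it is not a cut vertex. No other vertex is a cut vertex either.

1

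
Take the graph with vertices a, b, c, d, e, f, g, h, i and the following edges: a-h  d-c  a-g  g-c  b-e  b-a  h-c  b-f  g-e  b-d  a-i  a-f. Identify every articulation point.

Removing a increases the component count from 1 to 2, so a is a cut vertex.
By contrast removing b leaves 1 component; it is not a cut vertex. No other vertex is a cut vertex either.

a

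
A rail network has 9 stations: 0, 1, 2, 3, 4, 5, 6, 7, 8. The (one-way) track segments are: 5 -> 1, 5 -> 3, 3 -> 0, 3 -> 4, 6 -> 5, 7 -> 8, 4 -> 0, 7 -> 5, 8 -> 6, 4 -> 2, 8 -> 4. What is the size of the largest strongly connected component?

1

{3} is an SCC by itself.
{7} is an SCC by itself.
{0} is an SCC by itself.
{8} is an SCC by itself.
{1} is an SCC by itself.
(and 4 more singleton SCCs)
The largest has 1 vertex.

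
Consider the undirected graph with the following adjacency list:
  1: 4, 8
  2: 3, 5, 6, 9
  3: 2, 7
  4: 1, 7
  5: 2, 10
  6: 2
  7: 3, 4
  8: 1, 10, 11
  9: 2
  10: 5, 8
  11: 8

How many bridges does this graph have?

The edges on the cycle 3-7-4-1-8-10-5-2-3 are not bridges since each lies on that cycle.
But removing 11-8 disconnects 11 from 8; removing 6-2 disconnects 6 from 2; removing 9-2 disconnects 9 from 2 — these are bridges.
That makes 3 bridges.

3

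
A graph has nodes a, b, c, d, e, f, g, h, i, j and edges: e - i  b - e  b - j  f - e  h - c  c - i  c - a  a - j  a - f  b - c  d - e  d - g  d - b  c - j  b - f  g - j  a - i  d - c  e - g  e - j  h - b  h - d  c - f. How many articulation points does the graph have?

0

Removing e, for instance, still leaves 1 component. No single vertex removal increases the component count — the graph has no articulation points.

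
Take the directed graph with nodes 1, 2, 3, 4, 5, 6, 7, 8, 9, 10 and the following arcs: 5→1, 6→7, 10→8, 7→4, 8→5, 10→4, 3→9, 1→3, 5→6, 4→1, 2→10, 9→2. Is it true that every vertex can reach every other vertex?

Yes

From 2 we can reach every vertex (1, 2, 3, 4, 5, 6, 7, 8, 9, 10), and every vertex can reach 2 (1, 2, 3, 4, 5, 6, 7, 8, 9, 10). So the whole graph is one strongly connected component.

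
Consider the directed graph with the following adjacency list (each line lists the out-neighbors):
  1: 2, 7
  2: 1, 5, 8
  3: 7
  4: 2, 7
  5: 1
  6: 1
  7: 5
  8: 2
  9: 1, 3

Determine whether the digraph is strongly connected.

There is no directed path from 2 to 6, so the graph is not strongly connected.

No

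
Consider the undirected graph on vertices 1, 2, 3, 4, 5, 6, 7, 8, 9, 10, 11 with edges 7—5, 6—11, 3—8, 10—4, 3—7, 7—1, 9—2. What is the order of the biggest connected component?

Starting from 4 we can reach 4, 10. That is one component of size 2.
Starting from 2 we can reach 2, 9. That is one component of size 2.
Starting from 6 we can reach 6, 11. That is one component of size 2.
Starting from 1 we can reach 1, 3, 5, 7, 8. That is one component of size 5.
The largest has 5 vertices.

5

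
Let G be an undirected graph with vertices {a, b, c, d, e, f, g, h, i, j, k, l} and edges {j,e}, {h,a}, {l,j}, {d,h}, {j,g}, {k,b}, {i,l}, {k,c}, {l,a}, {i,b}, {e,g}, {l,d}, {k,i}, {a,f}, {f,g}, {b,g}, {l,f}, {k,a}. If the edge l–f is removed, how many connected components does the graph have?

1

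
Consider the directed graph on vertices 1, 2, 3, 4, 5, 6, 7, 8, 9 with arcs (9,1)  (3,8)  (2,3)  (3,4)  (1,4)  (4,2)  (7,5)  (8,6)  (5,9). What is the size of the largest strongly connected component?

3

{2, 3, 4} are all mutually reachable — one SCC of size 3.
{9} is an SCC by itself.
{1} is an SCC by itself.
{5} is an SCC by itself.
{7} is an SCC by itself.
(and 2 more singleton SCCs)
The largest has 3 vertices.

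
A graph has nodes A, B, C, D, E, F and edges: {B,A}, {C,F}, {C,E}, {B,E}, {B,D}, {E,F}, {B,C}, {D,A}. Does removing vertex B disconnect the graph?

Deleting B raises the number of components from 1 to 2, so B is a cut vertex.

Yes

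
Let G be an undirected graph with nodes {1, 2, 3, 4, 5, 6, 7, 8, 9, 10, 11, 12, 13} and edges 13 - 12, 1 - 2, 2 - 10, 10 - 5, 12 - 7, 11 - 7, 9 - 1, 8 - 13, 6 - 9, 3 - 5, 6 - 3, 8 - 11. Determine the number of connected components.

4 is isolated — a component by itself.
Starting from 7 we can reach 7, 8, 11, 12, 13. That is one component of size 5.
Starting from 1 we can reach 1, 2, 3, 5, 6, 9, 10. That is one component of size 7.
Total: 3 components.

3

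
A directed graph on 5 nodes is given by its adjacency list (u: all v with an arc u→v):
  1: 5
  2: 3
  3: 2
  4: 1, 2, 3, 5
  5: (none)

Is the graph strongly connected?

No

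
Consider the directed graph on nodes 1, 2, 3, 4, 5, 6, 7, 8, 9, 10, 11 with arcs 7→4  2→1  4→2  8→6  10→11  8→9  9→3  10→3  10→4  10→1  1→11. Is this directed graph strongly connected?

No

There is no directed path from 2 to 10, so the graph is not strongly connected.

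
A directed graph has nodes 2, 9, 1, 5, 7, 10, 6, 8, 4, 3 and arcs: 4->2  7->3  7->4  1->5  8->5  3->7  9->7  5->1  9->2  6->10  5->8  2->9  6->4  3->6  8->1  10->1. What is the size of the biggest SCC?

{2, 3, 4, 6, 7, 9} are all mutually reachable — one SCC of size 6.
{1, 5, 8} are all mutually reachable — one SCC of size 3.
{10} is an SCC by itself.
The largest has 6 vertices.

6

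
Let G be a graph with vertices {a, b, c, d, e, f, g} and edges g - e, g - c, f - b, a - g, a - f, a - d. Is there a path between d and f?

Yes

From d we can reach a, b, c, d, e, f, g, which includes f.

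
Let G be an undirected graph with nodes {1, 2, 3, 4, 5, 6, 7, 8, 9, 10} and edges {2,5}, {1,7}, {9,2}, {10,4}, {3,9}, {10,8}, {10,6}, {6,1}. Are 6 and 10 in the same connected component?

Yes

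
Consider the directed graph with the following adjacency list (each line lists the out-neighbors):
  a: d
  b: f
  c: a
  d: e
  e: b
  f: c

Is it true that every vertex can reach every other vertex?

Yes

From c we can reach every vertex (a, b, c, d, e, f), and every vertex can reach c (a, b, c, d, e, f). So the whole graph is one strongly connected component.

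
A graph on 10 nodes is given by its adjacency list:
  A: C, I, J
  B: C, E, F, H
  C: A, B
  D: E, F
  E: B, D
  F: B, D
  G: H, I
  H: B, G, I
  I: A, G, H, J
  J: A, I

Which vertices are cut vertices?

Removing B increases the component count from 1 to 2, so B is a cut vertex.
By contrast removing J leaves 1 component; it is not a cut vertex. No other vertex is a cut vertex either.

B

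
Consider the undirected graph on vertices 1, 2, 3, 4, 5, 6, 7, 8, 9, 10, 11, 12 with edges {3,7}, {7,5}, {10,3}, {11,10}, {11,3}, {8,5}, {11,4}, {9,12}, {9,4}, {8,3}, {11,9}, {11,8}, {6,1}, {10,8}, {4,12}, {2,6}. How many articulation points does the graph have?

Removing 6 increases the component count from 2 to 3, so 6 is a cut vertex.
Removing 11 increases the component count from 2 to 3, so 11 is a cut vertex.
By contrast removing 1 leaves 2 components; it is not a cut vertex. No other vertex is a cut vertex either.

2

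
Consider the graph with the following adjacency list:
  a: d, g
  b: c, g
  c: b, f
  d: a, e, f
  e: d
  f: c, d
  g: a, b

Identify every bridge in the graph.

The edges on the cycle d-f-c-b-g-a-d are not bridges since each lies on that cycle.
But removing d-e disconnects d from e — this is a bridge.

d-e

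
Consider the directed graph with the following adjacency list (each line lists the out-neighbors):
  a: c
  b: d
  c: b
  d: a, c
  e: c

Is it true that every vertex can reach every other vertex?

No

There is no directed path from a to e, so the graph is not strongly connected.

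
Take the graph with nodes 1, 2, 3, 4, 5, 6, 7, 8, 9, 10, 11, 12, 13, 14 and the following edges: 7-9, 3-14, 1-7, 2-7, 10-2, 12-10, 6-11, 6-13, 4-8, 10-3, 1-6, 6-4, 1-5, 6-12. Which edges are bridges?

The edges on the cycle 1-6-12-10-2-7-1 are not bridges since each lies on that cycle.
But removing 6-11 disconnects 6 from 11; removing 1-5 disconnects 1 from 5; removing 6-13 disconnects 6 from 13; removing 4-8 disconnects 4 from 8 — these are bridges.
In total 8 edges are bridges.

1-5, 10-3, 11-6, 13-6, 14-3, 4-6, 4-8, 7-9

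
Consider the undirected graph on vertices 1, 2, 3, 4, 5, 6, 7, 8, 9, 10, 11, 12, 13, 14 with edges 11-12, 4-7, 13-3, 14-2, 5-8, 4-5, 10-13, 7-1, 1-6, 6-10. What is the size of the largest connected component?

9

9 is isolated — a component by itself.
Starting from 11 we can reach 11, 12. That is one component of size 2.
Starting from 2 we can reach 2, 14. That is one component of size 2.
Starting from 1 we can reach 1, 3, 4, 5, 6, 7, 8, 10, 13. That is one component of size 9.
The largest has 9 vertices.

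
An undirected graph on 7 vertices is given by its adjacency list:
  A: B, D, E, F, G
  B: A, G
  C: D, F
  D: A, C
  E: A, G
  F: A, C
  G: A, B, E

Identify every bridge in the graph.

The edges on the cycle A-E-G-A are not bridges since each lies on that cycle.
Every edge lies on some cycle, so there are no bridges.

none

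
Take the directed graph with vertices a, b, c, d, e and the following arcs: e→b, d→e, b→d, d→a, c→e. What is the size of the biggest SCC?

3

{b, d, e} are all mutually reachable — one SCC of size 3.
{c} is an SCC by itself.
{a} is an SCC by itself.
The largest has 3 vertices.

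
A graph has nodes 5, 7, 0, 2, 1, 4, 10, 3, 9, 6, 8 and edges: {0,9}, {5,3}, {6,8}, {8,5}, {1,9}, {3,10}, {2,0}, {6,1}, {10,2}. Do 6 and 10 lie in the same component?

Yes

From 6 we can reach 0, 1, 2, 3, 5, 6, 8, 9, 10, which includes 10.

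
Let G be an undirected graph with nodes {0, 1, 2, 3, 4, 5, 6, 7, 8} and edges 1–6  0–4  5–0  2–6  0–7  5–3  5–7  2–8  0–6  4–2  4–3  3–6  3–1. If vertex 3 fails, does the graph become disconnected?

No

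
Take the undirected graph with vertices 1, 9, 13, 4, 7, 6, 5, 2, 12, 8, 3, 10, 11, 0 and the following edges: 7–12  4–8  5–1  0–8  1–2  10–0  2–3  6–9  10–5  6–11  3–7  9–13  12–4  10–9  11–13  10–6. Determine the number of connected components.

1

Starting from 0 we can reach 0, 1, 2, 3, 4, 5, 6, 7, 8, 9, 10, 11, 12, 13. That is one component of size 14.
Total: 1 component.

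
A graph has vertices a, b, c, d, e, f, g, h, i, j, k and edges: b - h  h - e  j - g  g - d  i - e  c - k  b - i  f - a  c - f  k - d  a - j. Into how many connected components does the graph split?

2

Starting from b we can reach b, e, h, i. That is one component of size 4.
Starting from a we can reach a, c, d, f, g, j, k. That is one component of size 7.
Total: 2 components.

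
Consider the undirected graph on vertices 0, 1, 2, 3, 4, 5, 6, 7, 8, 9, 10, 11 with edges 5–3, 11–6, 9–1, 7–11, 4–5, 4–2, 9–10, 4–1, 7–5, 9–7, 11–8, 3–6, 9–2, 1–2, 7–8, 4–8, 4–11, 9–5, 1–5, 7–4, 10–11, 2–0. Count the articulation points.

Removing 2 increases the component count from 1 to 2, so 2 is a cut vertex.
By contrast removing 8 leaves 1 component; it is not a cut vertex. No other vertex is a cut vertex either.

1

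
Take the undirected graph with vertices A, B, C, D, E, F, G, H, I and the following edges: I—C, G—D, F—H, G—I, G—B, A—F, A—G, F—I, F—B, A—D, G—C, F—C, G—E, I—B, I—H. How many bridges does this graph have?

The edges on the cycle F-I-B-F are not bridges since each lies on that cycle.
But removing E—G disconnects E from G — this is a bridge.

1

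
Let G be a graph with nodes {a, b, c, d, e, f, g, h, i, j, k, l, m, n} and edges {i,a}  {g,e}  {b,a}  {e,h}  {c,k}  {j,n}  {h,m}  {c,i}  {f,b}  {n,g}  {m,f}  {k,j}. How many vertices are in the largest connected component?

12

d is isolated — a component by itself.
l is isolated — a component by itself.
Starting from a we can reach a, b, c, e, f, g, h, i, j, k, m, n. That is one component of size 12.
The largest has 12 vertices.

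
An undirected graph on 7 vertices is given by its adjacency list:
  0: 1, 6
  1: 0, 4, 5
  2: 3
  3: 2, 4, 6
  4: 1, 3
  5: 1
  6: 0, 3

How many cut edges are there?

2

The edges on the cycle 1-4-3-6-0-1 are not bridges since each lies on that cycle.
But removing 3-2 disconnects 3 from 2; removing 1-5 disconnects 1 from 5 — these are bridges.
That makes 2 bridges.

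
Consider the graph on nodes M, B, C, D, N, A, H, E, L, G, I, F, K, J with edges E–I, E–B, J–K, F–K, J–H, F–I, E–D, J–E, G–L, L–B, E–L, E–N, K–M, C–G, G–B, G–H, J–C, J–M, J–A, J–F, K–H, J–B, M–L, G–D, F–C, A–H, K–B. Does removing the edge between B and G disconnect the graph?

After removing B–G, the path B-L-G still connects them, so the edge is not a bridge.

No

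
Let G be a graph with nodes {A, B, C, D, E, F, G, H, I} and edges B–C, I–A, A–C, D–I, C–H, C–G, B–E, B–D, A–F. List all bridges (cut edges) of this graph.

The edges on the cycle B-D-I-A-C-B are not bridges since each lies on that cycle.
But removing B–E disconnects B from E; removing H–C disconnects H from C; removing C–G disconnects C from G; removing A–F disconnects A from F — these are bridges.

A-F, B-E, C-G, C-H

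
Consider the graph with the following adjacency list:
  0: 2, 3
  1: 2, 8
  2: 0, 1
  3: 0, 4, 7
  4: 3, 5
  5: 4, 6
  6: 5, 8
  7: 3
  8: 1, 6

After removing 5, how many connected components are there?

1

With 5 gone, the remaining components are: {0, 1, 2, 3, 4, 6, 7, 8}.
That is 1 component.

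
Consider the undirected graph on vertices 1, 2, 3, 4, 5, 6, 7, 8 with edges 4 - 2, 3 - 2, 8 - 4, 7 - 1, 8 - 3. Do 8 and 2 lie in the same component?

From 8 we can reach 2, 3, 4, 8, which includes 2.

Yes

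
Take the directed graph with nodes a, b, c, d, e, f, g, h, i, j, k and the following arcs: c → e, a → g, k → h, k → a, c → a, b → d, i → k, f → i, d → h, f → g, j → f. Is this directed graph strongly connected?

No

There is no directed path from e to c, so the graph is not strongly connected.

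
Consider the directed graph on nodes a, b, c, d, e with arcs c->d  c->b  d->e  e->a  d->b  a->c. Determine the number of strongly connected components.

2

{a, c, d, e} are all mutually reachable — one SCC of size 4.
{b} is an SCC by itself.
That gives 2 strongly connected components.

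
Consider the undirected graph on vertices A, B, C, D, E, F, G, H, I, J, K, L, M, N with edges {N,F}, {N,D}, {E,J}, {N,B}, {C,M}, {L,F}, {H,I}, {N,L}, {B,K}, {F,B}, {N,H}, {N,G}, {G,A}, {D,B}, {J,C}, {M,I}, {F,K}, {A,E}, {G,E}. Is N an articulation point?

Yes

Deleting N raises the number of components from 1 to 2, so N is a cut vertex.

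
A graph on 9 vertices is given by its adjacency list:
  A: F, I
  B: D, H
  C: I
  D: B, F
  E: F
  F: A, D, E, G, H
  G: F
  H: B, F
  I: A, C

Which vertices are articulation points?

A, F, I

Removing A increases the component count from 1 to 2, so A is a cut vertex.
Removing F increases the component count from 1 to 4, so F is a cut vertex.
Removing I increases the component count from 1 to 2, so I is a cut vertex.
By contrast removing D leaves 1 component; it is not a cut vertex. No other vertex is a cut vertex either.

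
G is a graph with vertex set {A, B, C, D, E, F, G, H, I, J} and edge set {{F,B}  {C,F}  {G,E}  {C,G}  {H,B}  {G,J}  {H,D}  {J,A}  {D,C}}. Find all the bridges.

A-J, C-G, E-G, G-J

The edges on the cycle H-D-C-F-B-H are not bridges since each lies on that cycle.
But removing G–E disconnects G from E; removing C–G disconnects C from G; removing G–J disconnects G from J; removing A–J disconnects A from J — these are bridges.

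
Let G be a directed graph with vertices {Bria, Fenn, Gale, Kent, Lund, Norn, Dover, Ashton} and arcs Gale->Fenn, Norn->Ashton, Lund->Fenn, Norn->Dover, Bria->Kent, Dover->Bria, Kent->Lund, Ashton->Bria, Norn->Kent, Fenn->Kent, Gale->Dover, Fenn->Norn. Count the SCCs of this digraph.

2

{Bria, Fenn, Kent, Lund, Norn, Dover, Ashton} are all mutually reachable — one SCC of size 7.
{Gale} is an SCC by itself.
That gives 2 strongly connected components.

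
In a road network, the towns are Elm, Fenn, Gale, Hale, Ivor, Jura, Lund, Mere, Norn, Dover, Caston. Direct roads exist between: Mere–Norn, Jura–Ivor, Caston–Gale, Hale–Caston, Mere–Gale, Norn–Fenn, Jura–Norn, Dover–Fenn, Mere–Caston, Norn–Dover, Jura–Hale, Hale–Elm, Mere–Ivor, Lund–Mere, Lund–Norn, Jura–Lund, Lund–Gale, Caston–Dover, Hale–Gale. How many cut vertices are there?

Removing Hale increases the component count from 1 to 2, so Hale is a cut vertex.
By contrast removing Mere leaves 1 component; it is not a cut vertex. No other vertex is a cut vertex either.

1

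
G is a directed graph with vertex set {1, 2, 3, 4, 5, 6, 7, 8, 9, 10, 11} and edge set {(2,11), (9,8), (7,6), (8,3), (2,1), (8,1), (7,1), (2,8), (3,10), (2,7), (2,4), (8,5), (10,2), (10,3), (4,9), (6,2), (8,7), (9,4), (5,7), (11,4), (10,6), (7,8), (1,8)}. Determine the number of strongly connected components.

1

{1, 2, 3, 4, 5, 6, 7, 8, 9, 10, 11} are all mutually reachable — one SCC of size 11.
That gives 1 strongly connected component.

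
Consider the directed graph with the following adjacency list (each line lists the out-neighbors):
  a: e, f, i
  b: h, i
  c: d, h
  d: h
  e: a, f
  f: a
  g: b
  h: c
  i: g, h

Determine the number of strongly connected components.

{b, g, i} are all mutually reachable — one SCC of size 3.
{c, d, h} are all mutually reachable — one SCC of size 3.
{a, e, f} are all mutually reachable — one SCC of size 3.
That gives 3 strongly connected components.

3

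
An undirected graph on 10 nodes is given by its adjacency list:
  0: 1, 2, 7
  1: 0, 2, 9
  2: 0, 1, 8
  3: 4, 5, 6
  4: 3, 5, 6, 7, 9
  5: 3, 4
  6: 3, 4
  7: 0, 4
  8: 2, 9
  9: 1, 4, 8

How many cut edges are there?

0

The edges on the cycle 4-6-3-4 are not bridges since each lies on that cycle.
Every edge lies on some cycle, so there are no bridges.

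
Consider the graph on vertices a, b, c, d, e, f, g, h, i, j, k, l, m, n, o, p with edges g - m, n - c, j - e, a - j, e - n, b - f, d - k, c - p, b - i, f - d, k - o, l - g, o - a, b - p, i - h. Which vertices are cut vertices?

b, g, i

Removing b increases the component count from 2 to 3, so b is a cut vertex.
Removing g increases the component count from 2 to 3, so g is a cut vertex.
Removing i increases the component count from 2 to 3, so i is a cut vertex.
By contrast removing o leaves 2 components; it is not a cut vertex. No other vertex is a cut vertex either.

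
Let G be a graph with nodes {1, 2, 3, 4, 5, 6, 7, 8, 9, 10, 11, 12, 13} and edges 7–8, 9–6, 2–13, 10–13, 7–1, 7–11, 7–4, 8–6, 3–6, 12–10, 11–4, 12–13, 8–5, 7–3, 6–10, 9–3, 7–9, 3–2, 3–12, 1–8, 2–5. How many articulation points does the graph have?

1

Removing 7 increases the component count from 1 to 2, so 7 is a cut vertex.
By contrast removing 11 leaves 1 component; it is not a cut vertex. No other vertex is a cut vertex either.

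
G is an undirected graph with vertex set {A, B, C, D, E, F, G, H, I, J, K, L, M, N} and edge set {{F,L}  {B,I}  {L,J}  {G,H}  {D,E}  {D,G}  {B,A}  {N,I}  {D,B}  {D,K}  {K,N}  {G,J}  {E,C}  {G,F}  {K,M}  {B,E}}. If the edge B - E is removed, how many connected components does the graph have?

1

B and E are still connected via B-D-E, so the component count stays at 1.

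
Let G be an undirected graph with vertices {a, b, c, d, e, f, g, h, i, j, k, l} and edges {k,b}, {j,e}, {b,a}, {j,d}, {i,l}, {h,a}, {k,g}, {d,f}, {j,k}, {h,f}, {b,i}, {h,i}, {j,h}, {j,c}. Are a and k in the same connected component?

Yes

From a we can reach a, b, c, d, e, f, g, h, i, j, k, l, which includes k.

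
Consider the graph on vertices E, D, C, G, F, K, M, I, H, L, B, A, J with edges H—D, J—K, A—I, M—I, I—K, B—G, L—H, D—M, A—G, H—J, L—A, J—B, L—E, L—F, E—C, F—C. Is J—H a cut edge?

After removing J—H, the path J-K-I-A-L-H still connects them, so the edge is not a bridge.

No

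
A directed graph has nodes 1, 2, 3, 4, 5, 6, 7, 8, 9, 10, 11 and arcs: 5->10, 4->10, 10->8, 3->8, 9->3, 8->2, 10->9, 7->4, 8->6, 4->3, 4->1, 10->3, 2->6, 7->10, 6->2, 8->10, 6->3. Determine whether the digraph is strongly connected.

There is no directed path from 10 to 1, so the graph is not strongly connected.

No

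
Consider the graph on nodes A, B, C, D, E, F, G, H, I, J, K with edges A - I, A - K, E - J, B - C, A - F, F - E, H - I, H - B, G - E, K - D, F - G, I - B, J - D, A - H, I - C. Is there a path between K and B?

Yes

From K we can reach A, B, C, D, E, F, G, H, I, J, K, which includes B.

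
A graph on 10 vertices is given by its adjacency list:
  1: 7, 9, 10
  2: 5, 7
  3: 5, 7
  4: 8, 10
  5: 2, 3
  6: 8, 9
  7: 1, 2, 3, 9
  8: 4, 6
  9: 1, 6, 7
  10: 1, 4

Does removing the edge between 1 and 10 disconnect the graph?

No

After removing 1-10, the path 1-9-6-8-4-10 still connects them, so the edge is not a bridge.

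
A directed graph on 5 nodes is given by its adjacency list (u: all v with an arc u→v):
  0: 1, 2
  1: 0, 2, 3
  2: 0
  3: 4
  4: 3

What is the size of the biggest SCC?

{0, 1, 2} are all mutually reachable — one SCC of size 3.
{3, 4} are all mutually reachable — one SCC of size 2.
The largest has 3 vertices.

3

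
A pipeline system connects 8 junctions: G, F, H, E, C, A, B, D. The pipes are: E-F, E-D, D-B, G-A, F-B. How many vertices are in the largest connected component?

4

C is isolated — a component by itself.
H is isolated — a component by itself.
Starting from A we can reach A, G. That is one component of size 2.
Starting from B we can reach B, D, E, F. That is one component of size 4.
The largest has 4 vertices.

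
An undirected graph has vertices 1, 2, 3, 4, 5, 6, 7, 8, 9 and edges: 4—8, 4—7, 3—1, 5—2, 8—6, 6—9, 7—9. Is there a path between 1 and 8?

The component containing 1 is {1, 3}, and 8 is not in it.

No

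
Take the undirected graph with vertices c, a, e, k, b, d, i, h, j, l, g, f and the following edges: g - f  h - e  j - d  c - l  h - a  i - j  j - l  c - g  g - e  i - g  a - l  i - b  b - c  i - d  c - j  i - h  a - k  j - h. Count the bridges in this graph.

The edges on the cycle i-b-c-l-a-h-i are not bridges since each lies on that cycle.
But removing k - a disconnects k from a; removing g - f disconnects g from f — these are bridges.
That makes 2 bridges.

2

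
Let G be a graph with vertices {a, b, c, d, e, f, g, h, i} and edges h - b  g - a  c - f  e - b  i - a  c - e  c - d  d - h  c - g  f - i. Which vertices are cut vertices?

Removing c increases the component count from 1 to 2, so c is a cut vertex.
By contrast removing b leaves 1 component; it is not a cut vertex. No other vertex is a cut vertex either.

c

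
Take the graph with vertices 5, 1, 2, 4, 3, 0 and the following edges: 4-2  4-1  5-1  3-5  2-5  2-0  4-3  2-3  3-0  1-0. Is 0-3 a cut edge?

After removing 0-3, the path 0-2-3 still connects them, so the edge is not a bridge.

No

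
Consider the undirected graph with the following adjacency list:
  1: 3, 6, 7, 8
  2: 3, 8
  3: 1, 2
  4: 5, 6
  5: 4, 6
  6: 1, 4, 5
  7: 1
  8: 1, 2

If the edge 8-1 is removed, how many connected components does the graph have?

8 and 1 are still connected via 8-2-3-1, so the component count stays at 1.

1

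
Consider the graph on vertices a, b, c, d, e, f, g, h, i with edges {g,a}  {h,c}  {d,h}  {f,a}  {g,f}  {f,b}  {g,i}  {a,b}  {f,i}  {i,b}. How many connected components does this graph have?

3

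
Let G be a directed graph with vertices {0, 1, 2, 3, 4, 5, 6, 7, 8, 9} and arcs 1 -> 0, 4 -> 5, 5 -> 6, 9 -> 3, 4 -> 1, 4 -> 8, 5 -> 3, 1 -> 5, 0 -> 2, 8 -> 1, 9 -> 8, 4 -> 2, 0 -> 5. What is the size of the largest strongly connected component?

{2} is an SCC by itself.
{6} is an SCC by itself.
{5} is an SCC by itself.
{8} is an SCC by itself.
{7} is an SCC by itself.
(and 5 more singleton SCCs)
The largest has 1 vertex.

1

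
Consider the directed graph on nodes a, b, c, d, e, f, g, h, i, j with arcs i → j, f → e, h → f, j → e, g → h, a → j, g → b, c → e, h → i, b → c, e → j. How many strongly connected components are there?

9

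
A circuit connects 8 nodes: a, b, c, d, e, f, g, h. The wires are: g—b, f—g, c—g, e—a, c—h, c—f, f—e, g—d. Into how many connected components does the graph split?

Starting from a we can reach a, b, c, d, e, f, g, h. That is one component of size 8.
Total: 1 component.

1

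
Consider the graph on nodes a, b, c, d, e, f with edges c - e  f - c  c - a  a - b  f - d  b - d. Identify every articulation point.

Removing c increases the component count from 1 to 2, so c is a cut vertex.
By contrast removing e leaves 1 component; it is not a cut vertex. No other vertex is a cut vertex either.

c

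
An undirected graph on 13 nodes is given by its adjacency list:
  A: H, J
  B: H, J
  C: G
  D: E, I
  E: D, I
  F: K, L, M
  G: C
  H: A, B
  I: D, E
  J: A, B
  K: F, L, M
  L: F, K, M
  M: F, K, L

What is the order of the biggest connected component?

4

Starting from C we can reach C, G. That is one component of size 2.
Starting from D we can reach D, E, I. That is one component of size 3.
Starting from F we can reach F, K, L, M. That is one component of size 4.
Starting from A we can reach A, B, H, J. That is one component of size 4.
The largest has 4 vertices.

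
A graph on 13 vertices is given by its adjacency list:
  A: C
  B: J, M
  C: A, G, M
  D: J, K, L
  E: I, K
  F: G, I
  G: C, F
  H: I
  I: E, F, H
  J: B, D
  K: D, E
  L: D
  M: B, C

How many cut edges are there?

3

The edges on the cycle C-M-B-J-D-K-E-I-F-G-C are not bridges since each lies on that cycle.
But removing D-L disconnects D from L; removing C-A disconnects C from A; removing H-I disconnects H from I — these are bridges.
That makes 3 bridges.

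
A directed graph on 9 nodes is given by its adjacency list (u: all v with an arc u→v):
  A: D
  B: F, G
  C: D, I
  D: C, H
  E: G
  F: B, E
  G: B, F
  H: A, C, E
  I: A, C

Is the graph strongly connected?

No

There is no directed path from B to C, so the graph is not strongly connected.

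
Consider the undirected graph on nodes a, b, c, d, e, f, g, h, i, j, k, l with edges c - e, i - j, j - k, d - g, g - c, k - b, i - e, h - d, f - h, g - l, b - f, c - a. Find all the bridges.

The edges on the cycle i-j-k-b-f-h-d-g-c-e-i are not bridges since each lies on that cycle.
But removing c - a disconnects c from a; removing l - g disconnects l from g — these are bridges.

a-c, g-l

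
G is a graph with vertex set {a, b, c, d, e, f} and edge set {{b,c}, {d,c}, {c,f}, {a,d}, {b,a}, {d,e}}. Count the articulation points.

Removing c increases the component count from 1 to 2, so c is a cut vertex.
Removing d increases the component count from 1 to 2, so d is a cut vertex.
By contrast removing b leaves 1 component; it is not a cut vertex. No other vertex is a cut vertex either.

2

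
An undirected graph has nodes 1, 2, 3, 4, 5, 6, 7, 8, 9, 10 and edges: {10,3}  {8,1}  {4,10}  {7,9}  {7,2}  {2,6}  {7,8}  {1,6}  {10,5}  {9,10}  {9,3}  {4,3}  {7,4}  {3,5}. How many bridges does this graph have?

The edges on the cycle 7-8-1-6-2-7 are not bridges since each lies on that cycle.
Every edge lies on some cycle, so there are no bridges.

0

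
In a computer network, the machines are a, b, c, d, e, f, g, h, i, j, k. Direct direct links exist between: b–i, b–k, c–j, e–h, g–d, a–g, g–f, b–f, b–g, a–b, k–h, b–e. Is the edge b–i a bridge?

Removing b–i leaves no path between b and i: the component count goes from 2 to 3. So it is a bridge.

Yes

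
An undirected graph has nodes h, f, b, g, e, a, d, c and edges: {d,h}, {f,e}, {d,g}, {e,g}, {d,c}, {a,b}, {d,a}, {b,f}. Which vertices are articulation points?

d

Removing d increases the component count from 1 to 3, so d is a cut vertex.
By contrast removing c leaves 1 component; it is not a cut vertex. No other vertex is a cut vertex either.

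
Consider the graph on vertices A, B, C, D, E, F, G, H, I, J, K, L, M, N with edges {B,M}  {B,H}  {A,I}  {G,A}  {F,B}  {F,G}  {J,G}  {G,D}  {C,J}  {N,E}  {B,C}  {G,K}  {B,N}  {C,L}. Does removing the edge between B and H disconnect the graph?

Yes

Removing B–H leaves no path between B and H: the component count goes from 1 to 2. So it is a bridge.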